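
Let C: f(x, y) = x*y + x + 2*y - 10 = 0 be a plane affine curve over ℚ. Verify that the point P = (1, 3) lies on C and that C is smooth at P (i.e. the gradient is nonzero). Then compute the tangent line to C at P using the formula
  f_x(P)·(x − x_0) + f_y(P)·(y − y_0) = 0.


Tangent line at P: 4*x + 3*y - 13 = 0.

Step 1: f(1, 3) = 0, so P lies on C.
Step 2: partial derivatives
  f_x(x, y) = y + 1, f_y(x, y) = x + 2.
  f_x(P) = 4, f_y(P) = 3 (gradient nonzero, so P is smooth).
Step 3: tangent line at P: 4·(x − 1) + 3·(y − 3) = 0.
Expanding: 4*x + 3*y - 13 = 0.


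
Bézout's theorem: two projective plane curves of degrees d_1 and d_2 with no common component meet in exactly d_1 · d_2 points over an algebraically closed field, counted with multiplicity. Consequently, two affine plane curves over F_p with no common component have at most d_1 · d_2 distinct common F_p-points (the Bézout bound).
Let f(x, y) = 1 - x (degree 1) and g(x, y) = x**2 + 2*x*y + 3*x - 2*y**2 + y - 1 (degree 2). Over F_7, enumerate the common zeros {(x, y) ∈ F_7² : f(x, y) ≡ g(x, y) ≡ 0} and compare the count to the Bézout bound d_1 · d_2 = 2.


Common zeros: ∅; count = 0; Bézout bound = 2.

deg(f) = 1, deg(g) = 2, so Bézout bound = 2.
Scan x ∈ F_7. For each x, list the y ∈ F_7 with f(x, y) ≡ 0 and those with g(x, y) ≡ 0 (mod 7); the common zeros in that column are the intersection.
  x = 0: f ≡ 0 at y ∈ ∅; g ≡ 0 at y ∈ {2}; common: ∅.
  x = 1: f ≡ 0 at y ∈ {0, 1, 2, 3, 4, 5, 6}; g ≡ 0 at y ∈ ∅; common: ∅.
  x = 2: f ≡ 0 at y ∈ ∅; g ≡ 0 at y ∈ ∅; common: ∅.
  x = 3: f ≡ 0 at y ∈ ∅; g ≡ 0 at y ∈ ∅; common: ∅.
  x = 4: f ≡ 0 at y ∈ ∅; g ≡ 0 at y ∈ ∅; common: ∅.
  x = 5: f ≡ 0 at y ∈ ∅; g ≡ 0 at y ∈ ∅; common: ∅.
  x = 6: f ≡ 0 at y ∈ ∅; g ≡ 0 at y ∈ ∅; common: ∅.
Collecting: common zeros = ∅, so the count is 0.
Comparison with the Bézout bound: 0 ≤ 2 = deg(f)·deg(g), as expected for curves with no common component (the affine F_7-count falls short of the bound because intersections may lie at infinity, over extension fields, or carry multiplicity).


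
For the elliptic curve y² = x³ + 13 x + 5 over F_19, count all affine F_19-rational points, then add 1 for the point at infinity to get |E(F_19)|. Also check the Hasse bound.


Affine points = {(0, 9), (0, 10), (1, 0), (2, 1), (2, 18), (4, 8), (4, 11), (5, 9), (5, 10), (11, 4), (11, 15), (14, 9), (14, 10), (17, 3), (17, 16)}; affine count = 15; |E(F_19)| = 16.

Discriminant check: Δ ∝ 4a³ + 27b² = 4·13³ + 27·5² = 4·2197 + 27·25 ≡ 1 (mod 19). Nonzero ⇒ E is nonsingular.
For each x ∈ F_19, compute rhs = x³ + 13·x + 5 mod 19, then count y ∈ F_19 with y² ≡ rhs.
  x = 0: rhs = 5, matching y values: 9, 10 (2 points).
  x = 1: rhs = 0, matching y values: 0 (1 points).
  x = 2: rhs = 1, matching y values: 1, 18 (2 points).
  x = 3: rhs = 14, matching y values: none (0 points).
  x = 4: rhs = 7, matching y values: 8, 11 (2 points).
  x = 5: rhs = 5, matching y values: 9, 10 (2 points).
  x = 6: rhs = 14, matching y values: none (0 points).
  x = 7: rhs = 2, matching y values: none (0 points).
  x = 8: rhs = 13, matching y values: none (0 points).
  x = 9: rhs = 15, matching y values: none (0 points).
  x = 10: rhs = 14, matching y values: none (0 points).
  x = 11: rhs = 16, matching y values: 4, 15 (2 points).
  x = 12: rhs = 8, matching y values: none (0 points).
  x = 13: rhs = 15, matching y values: none (0 points).
  x = 14: rhs = 5, matching y values: 9, 10 (2 points).
  x = 15: rhs = 3, matching y values: none (0 points).
  x = 16: rhs = 15, matching y values: none (0 points).
  x = 17: rhs = 9, matching y values: 3, 16 (2 points).
  x = 18: rhs = 10, matching y values: none (0 points).
Total affine count: 15.
Full point count |E(F_19)| = 15 + 1 = 16.
Hasse bound: |16 − (19+1)| = |-4| = 4 ≤ 2√19 ≈ 8.7178 ✓.


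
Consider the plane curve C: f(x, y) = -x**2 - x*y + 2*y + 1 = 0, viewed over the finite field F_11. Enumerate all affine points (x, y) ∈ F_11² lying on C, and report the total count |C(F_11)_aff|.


Affine F_11-points: {(0, 5), (1, 0), (3, 3), (4, 9), (5, 3), (6, 5), (7, 8), (8, 6), (9, 9), (10, 0)}; count = 10.

For each of the 121 pairs (x, y) ∈ F_11², evaluate f(x, y) mod 11. Record the zeros.
  x = 0: [0↦1, 1↦3, 2↦5, 3↦7, 4↦9, 5↦0, 6↦2, 7↦4, 8↦6, 9↦8, 10↦10]  zeros at y ∈ {5}
  x = 1: [0↦0, 1↦1, 2↦2, 3↦3, 4↦4, 5↦5, 6↦6, 7↦7, 8↦8, 9↦9, 10↦10]  zeros at y ∈ {0}
  x = 2: [0↦8, 1↦8, 2↦8, 3↦8, 4↦8, 5↦8, 6↦8, 7↦8, 8↦8, 9↦8, 10↦8]  zeros at y ∈ ∅
  x = 3: [0↦3, 1↦2, 2↦1, 3↦0, 4↦10, 5↦9, 6↦8, 7↦7, 8↦6, 9↦5, 10↦4]  zeros at y ∈ {3}
  x = 4: [0↦7, 1↦5, 2↦3, 3↦1, 4↦10, 5↦8, 6↦6, 7↦4, 8↦2, 9↦0, 10↦9]  zeros at y ∈ {9}
  x = 5: [0↦9, 1↦6, 2↦3, 3↦0, 4↦8, 5↦5, 6↦2, 7↦10, 8↦7, 9↦4, 10↦1]  zeros at y ∈ {3}
  x = 6: [0↦9, 1↦5, 2↦1, 3↦8, 4↦4, 5↦0, 6↦7, 7↦3, 8↦10, 9↦6, 10↦2]  zeros at y ∈ {5}
  x = 7: [0↦7, 1↦2, 2↦8, 3↦3, 4↦9, 5↦4, 6↦10, 7↦5, 8↦0, 9↦6, 10↦1]  zeros at y ∈ {8}
  x = 8: [0↦3, 1↦8, 2↦2, 3↦7, 4↦1, 5↦6, 6↦0, 7↦5, 8↦10, 9↦4, 10↦9]  zeros at y ∈ {6}
  x = 9: [0↦8, 1↦1, 2↦5, 3↦9, 4↦2, 5↦6, 6↦10, 7↦3, 8↦7, 9↦0, 10↦4]  zeros at y ∈ {9}
  x = 10: [0↦0, 1↦3, 2↦6, 3↦9, 4↦1, 5↦4, 6↦7, 7↦10, 8↦2, 9↦5, 10↦8]  zeros at y ∈ {0}
Collecting zeros: affine points = {(0, 5), (1, 0), (3, 3), (4, 9), (5, 3), (6, 5), (7, 8), (8, 6), (9, 9), (10, 0)}.
Total count |C(F_11)_aff| = 10.


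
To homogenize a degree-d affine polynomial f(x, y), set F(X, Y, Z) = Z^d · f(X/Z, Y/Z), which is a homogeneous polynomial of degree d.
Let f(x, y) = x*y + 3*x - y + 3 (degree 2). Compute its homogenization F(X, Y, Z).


F(X, Y, Z) = X*Y + 3*X*Z - Y*Z + 3*Z**2

deg(f) = 2.
Substitute x = X/Z, y = Y/Z into f, then multiply by Z^2.
  monomial 1·x^1·y^1 ↦ 1·X^1·Y^1·Z^0.
  monomial 3·x^1·y^0 ↦ 3·X^1·Y^0·Z^1.
  monomial -1·x^0·y^1 ↦ -1·X^0·Y^1·Z^1.
  monomial 3·x^0·y^0 ↦ 3·X^0·Y^0·Z^2.
Collecting: F(X, Y, Z) = X*Y + 3*X*Z - Y*Z + 3*Z**2.


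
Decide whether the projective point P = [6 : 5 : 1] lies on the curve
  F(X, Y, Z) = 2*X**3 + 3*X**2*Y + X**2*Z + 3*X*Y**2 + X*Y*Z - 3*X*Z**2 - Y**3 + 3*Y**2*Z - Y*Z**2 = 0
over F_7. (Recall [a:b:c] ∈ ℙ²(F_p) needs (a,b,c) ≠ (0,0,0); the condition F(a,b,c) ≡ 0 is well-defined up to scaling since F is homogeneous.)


F(6,5,1) ≡ 1 (mod 7); P is NOT on the curve.

Evaluate F(6, 5, 1) term-by-term (mod 7).
  2*X**3 ↦ 2·216·1·1 = 432
  3*X**2*Y ↦ 3·36·5·1 = 540
  X**2*Z ↦ 1·36·1·1 = 36
  3*X*Y**2 ↦ 3·6·25·1 = 450
  X*Y*Z ↦ 1·6·5·1 = 30
  -3*X*Z**2 ↦ -3·6·1·1 = -18
  -Y**3 ↦ -1·1·125·1 = -125
  3*Y**2*Z ↦ 3·1·25·1 = 75
  -Y*Z**2 ↦ -1·1·5·1 = -5
Sum: F(6, 5, 1) = (432) + (540) + (36) + (450) + (30) + (-18) + (-125) + (75) + (-5) = 1415.
Reducing mod 7: 1415 ≡ 1 (mod 7).
Since F(a, b, c) ≡ 1 ≠ 0 (mod 7), P does NOT lie on the curve.


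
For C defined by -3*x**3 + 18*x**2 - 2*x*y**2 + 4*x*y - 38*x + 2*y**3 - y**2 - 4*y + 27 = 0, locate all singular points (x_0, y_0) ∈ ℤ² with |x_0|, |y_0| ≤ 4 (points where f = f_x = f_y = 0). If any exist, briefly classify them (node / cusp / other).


Singular points: {(2, 1)}; classification: cusp.

Compute partial derivatives:
  f_x = -9*x**2 + 36*x - 2*y**2 + 4*y - 38.
  f_y = -4*x*y + 4*x + 6*y**2 - 2*y - 4.
Scan x_0 ∈ {−4, ..., 4}. For each x_0, f_y(x_0, y) is a polynomial in y; find its integer roots y ∈ {−4, ..., 4}, then test f_x and f at those candidates.
  x = -4: f_y(-4, y) = 6*y**2 + 14*y - 20; vanishes at y ∈ {1}. (-4, 1): f_x = -324 ≠ 0.
  x = -3: f_y(-3, y) = 6*y**2 + 10*y - 16; vanishes at y ∈ {1}. (-3, 1): f_x = -225 ≠ 0.
  x = -2: f_y(-2, y) = 6*y**2 + 6*y - 12; vanishes at y ∈ {-2, 1}. (-2, -2): f_x = -162 ≠ 0; (-2, 1): f_x = -144 ≠ 0.
  x = -1: f_y(-1, y) = 6*y**2 + 2*y - 8; vanishes at y ∈ {1}. (-1, 1): f_x = -81 ≠ 0.
  x = 0: f_y(0, y) = 6*y**2 - 2*y - 4; vanishes at y ∈ {1}. (0, 1): f_x = -36 ≠ 0.
  x = 1: f_y(1, y) = 6*y**2 - 6*y; vanishes at y ∈ {0, 1}. (1, 0): f_x = -11 ≠ 0; (1, 1): f_x = -9 ≠ 0.
  x = 2: f_y(2, y) = 6*y**2 - 10*y + 4; vanishes at y ∈ {1}. (2, 1): f_x = 0, f = 0 — SINGULAR.
  x = 3: f_y(3, y) = 6*y**2 - 14*y + 8; vanishes at y ∈ {1}. (3, 1): f_x = -9 ≠ 0.
  x = 4: f_y(4, y) = 6*y**2 - 18*y + 12; vanishes at y ∈ {1, 2}. (4, 1): f_x = -36 ≠ 0; (4, 2): f_x = -38 ≠ 0.
Only singular point on the grid: (2, 1).
Classify: substitute x = 2 + u, y = 1 + v and expand: f = -3*u**3 - 2*u*v**2 + 2*v**3 + v**2.
No constant or linear terms (consistent with a singular point). Quadratic part: v**2. Cubic part: -3*u**3 - 2*u*v**2 + 2*v**3.
The quadratic part v**2 is a perfect square, so there is a single (double) tangent line v = 0, i.e. y = 1. Restricting the cubic part to that line (v = 0) leaves -3*u**3 ≠ 0, so f is not divisible by v and the branch is v² ≈ 3*u**3 to lowest order — this is a cusp.
Classification: cusp.


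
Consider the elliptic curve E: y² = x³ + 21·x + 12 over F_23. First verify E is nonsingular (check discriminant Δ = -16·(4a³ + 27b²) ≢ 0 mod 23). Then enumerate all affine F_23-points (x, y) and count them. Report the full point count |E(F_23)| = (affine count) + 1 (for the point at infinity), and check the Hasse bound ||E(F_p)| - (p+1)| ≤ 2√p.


Affine points = {(0, 9), (0, 14), (2, 4), (2, 19), (5, 9), (5, 14), (6, 3), (6, 20), (8, 5), (8, 18), (10, 7), (10, 16), (18, 9), (18, 14), (19, 5), (19, 18), (21, 10), (21, 13), (22, 6), (22, 17)}; affine count = 20; |E(F_23)| = 21.

Discriminant check: Δ ∝ 4a³ + 27b² = 4·21³ + 27·12² = 4·9261 + 27·144 ≡ 15 (mod 23). Nonzero ⇒ E is nonsingular.
For each x ∈ F_23, compute rhs = x³ + 21·x + 12 mod 23, then count y ∈ F_23 with y² ≡ rhs.
  x = 0: rhs = 12, matching y values: 9, 14 (2 points).
  x = 1: rhs = 11, matching y values: none (0 points).
  x = 2: rhs = 16, matching y values: 4, 19 (2 points).
  x = 3: rhs = 10, matching y values: none (0 points).
  x = 4: rhs = 22, matching y values: none (0 points).
  x = 5: rhs = 12, matching y values: 9, 14 (2 points).
  x = 6: rhs = 9, matching y values: 3, 20 (2 points).
  x = 7: rhs = 19, matching y values: none (0 points).
  x = 8: rhs = 2, matching y values: 5, 18 (2 points).
  x = 9: rhs = 10, matching y values: none (0 points).
  x = 10: rhs = 3, matching y values: 7, 16 (2 points).
  x = 11: rhs = 10, matching y values: none (0 points).
  x = 12: rhs = 14, matching y values: none (0 points).
  x = 13: rhs = 21, matching y values: none (0 points).
  x = 14: rhs = 14, matching y values: none (0 points).
  x = 15: rhs = 22, matching y values: none (0 points).
  x = 16: rhs = 5, matching y values: none (0 points).
  x = 17: rhs = 15, matching y values: none (0 points).
  x = 18: rhs = 12, matching y values: 9, 14 (2 points).
  x = 19: rhs = 2, matching y values: 5, 18 (2 points).
  x = 20: rhs = 14, matching y values: none (0 points).
  x = 21: rhs = 8, matching y values: 10, 13 (2 points).
  x = 22: rhs = 13, matching y values: 6, 17 (2 points).
Total affine count: 20.
Full point count |E(F_23)| = 20 + 1 = 21.
Hasse bound: |21 − (23+1)| = |-3| = 3 ≤ 2√23 ≈ 9.5917 ✓.


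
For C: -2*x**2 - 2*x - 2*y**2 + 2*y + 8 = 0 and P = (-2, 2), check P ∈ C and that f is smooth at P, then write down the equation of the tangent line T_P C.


Tangent line at P: 6*x - 6*y + 24 = 0.

Step 1: f(-2, 2) = 0, so P lies on C.
Step 2: partial derivatives
  f_x(x, y) = -4*x - 2, f_y(x, y) = 2 - 4*y.
  f_x(P) = 6, f_y(P) = -6 (gradient nonzero, so P is smooth).
Step 3: tangent line at P: 6·(x − -2) + -6·(y − 2) = 0.
Expanding: 6*x - 6*y + 24 = 0.


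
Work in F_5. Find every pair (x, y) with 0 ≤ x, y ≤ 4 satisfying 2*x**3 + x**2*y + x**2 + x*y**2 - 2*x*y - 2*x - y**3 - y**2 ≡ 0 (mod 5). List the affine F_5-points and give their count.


Affine F_5-points: {(0, 0), (0, 4), (4, 3)}; count = 3.

For each of the 25 pairs (x, y) ∈ F_5², evaluate f(x, y) mod 5. Record the zeros.
  x = 0: [0↦0, 1↦3, 2↦3, 3↦4, 4↦0]  zeros at y ∈ {0, 4}
  x = 1: [0↦1, 1↦4, 2↦1, 3↦1, 4↦3]  zeros at y ∈ ∅
  x = 2: [0↦1, 1↦1, 2↦2, 3↦3, 4↦3]  zeros at y ∈ ∅
  x = 3: [0↦2, 1↦1, 2↦3, 3↦2, 4↦2]  zeros at y ∈ ∅
  x = 4: [0↦1, 1↦1, 2↦1, 3↦0, 4↦2]  zeros at y ∈ {3}
Collecting zeros: affine points = {(0, 0), (0, 4), (4, 3)}.
Total count |C(F_5)_aff| = 3.


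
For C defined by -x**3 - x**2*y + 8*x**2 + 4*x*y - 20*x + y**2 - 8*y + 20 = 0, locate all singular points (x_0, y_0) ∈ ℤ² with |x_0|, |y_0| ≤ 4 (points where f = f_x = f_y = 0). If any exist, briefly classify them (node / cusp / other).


Singular points: {(2, 2)}; classification: cusp.

Compute partial derivatives:
  f_x = -3*x**2 - 2*x*y + 16*x + 4*y - 20.
  f_y = -x**2 + 4*x + 2*y - 8.
Scan x_0 ∈ {−4, ..., 4}. For each x_0, f_y(x_0, y) is a polynomial in y; find its integer roots y ∈ {−4, ..., 4}, then test f_x and f at those candidates.
  x = -4: f_y(-4, y) = 2*y - 40; no integer root y with |y| ≤ 4.
  x = -3: f_y(-3, y) = 2*y - 29; no integer root y with |y| ≤ 4.
  x = -2: f_y(-2, y) = 2*y - 20; no integer root y with |y| ≤ 4.
  x = -1: f_y(-1, y) = 2*y - 13; no integer root y with |y| ≤ 4.
  x = 0: f_y(0, y) = 2*y - 8; vanishes at y ∈ {4}. (0, 4): f_x = -4 ≠ 0.
  x = 1: f_y(1, y) = 2*y - 5; no integer root y with |y| ≤ 4.
  x = 2: f_y(2, y) = 2*y - 4; vanishes at y ∈ {2}. (2, 2): f_x = 0, f = 0 — SINGULAR.
  x = 3: f_y(3, y) = 2*y - 5; no integer root y with |y| ≤ 4.
  x = 4: f_y(4, y) = 2*y - 8; vanishes at y ∈ {4}. (4, 4): f_x = -20 ≠ 0.
Only singular point on the grid: (2, 2).
Classify: substitute x = 2 + u, y = 2 + v and expand: f = -u**3 - u**2*v + v**2.
No constant or linear terms (consistent with a singular point). Quadratic part: v**2. Cubic part: -u**3 - u**2*v.
The quadratic part v**2 is a perfect square, so there is a single (double) tangent line v = 0, i.e. y = 2. Restricting the cubic part to that line (v = 0) leaves -u**3 ≠ 0, so f is not divisible by v and the branch is v² ≈ u**3 to lowest order — this is a cusp.
Classification: cusp.


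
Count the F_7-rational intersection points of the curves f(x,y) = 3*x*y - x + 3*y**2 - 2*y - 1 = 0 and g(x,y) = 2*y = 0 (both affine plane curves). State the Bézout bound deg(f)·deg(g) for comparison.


Common zeros: {(6, 0)}; count = 1; Bézout bound = 2.

deg(f) = 2, deg(g) = 1, so Bézout bound = 2.
Scan x ∈ F_7. For each x, list the y ∈ F_7 with f(x, y) ≡ 0 and those with g(x, y) ≡ 0 (mod 7); the common zeros in that column are the intersection.
  x = 0: f ≡ 0 at y ∈ {1, 2}; g ≡ 0 at y ∈ {0}; common: ∅.
  x = 1: f ≡ 0 at y ∈ {3, 6}; g ≡ 0 at y ∈ {0}; common: ∅.
  x = 2: f ≡ 0 at y ∈ ∅; g ≡ 0 at y ∈ {0}; common: ∅.
  x = 3: f ≡ 0 at y ∈ ∅; g ≡ 0 at y ∈ {0}; common: ∅.
  x = 4: f ≡ 0 at y ∈ ∅; g ≡ 0 at y ∈ {0}; common: ∅.
  x = 5: f ≡ 0 at y ∈ ∅; g ≡ 0 at y ∈ {0}; common: ∅.
  x = 6: f ≡ 0 at y ∈ {0, 4}; g ≡ 0 at y ∈ {0}; common: {0}.
Collecting: common zeros = {(6, 0)}, so the count is 1.
Comparison with the Bézout bound: 1 ≤ 2 = deg(f)·deg(g), as expected for curves with no common component (the affine F_7-count falls short of the bound because intersections may lie at infinity, over extension fields, or carry multiplicity).


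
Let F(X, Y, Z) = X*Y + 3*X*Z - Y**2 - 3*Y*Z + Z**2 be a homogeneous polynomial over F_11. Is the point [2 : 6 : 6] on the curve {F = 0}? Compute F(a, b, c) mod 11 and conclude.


F(2,6,6) ≡ 6 (mod 11); P is NOT on the curve.

Evaluate F(2, 6, 6) term-by-term (mod 11).
  X*Y ↦ 1·2·6·1 = 12
  3*X*Z ↦ 3·2·1·6 = 36
  -Y**2 ↦ -1·1·36·1 = -36
  -3*Y*Z ↦ -3·1·6·6 = -108
  Z**2 ↦ 1·1·1·36 = 36
Sum: F(2, 6, 6) = (12) + (36) + (-36) + (-108) + (36) = -60.
Reducing mod 11: -60 ≡ 6 (mod 11).
Since F(a, b, c) ≡ 6 ≠ 0 (mod 11), P does NOT lie on the curve.


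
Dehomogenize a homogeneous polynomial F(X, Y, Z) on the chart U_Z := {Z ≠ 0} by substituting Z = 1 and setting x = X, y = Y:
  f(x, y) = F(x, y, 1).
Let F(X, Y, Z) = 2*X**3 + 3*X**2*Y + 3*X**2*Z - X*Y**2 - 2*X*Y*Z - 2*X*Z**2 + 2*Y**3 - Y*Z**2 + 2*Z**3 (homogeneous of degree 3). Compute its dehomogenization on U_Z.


f(x, y) = 2*x**3 + 3*x**2*y + 3*x**2 - x*y**2 - 2*x*y - 2*x + 2*y**3 - y + 2

On U_Z we set Z = 1. Each monomial c·X^i·Y^j·Z^k in F becomes c·x^i·y^j·1^k = c·x^i·y^j.
Substituting Z = 1: F(X, Y, 1) = 2*x**3 + 3*x**2*y + 3*x**2 - x*y**2 - 2*x*y - 2*x + 2*y**3 - y + 2.
Note: deg(f) ≤ deg(F) = 3; strict inequality happens when F is divisible by Z (lost terms).


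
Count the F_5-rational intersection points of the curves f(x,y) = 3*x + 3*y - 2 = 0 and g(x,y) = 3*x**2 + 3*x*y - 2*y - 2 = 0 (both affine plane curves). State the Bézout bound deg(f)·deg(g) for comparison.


Common zeros: {(0, 4)}; count = 1; Bézout bound = 2.

deg(f) = 1, deg(g) = 2, so Bézout bound = 2.
Scan x ∈ F_5. For each x, list the y ∈ F_5 with f(x, y) ≡ 0 and those with g(x, y) ≡ 0 (mod 5); the common zeros in that column are the intersection.
  x = 0: f ≡ 0 at y ∈ {4}; g ≡ 0 at y ∈ {4}; common: {4}.
  x = 1: f ≡ 0 at y ∈ {3}; g ≡ 0 at y ∈ {4}; common: ∅.
  x = 2: f ≡ 0 at y ∈ {2}; g ≡ 0 at y ∈ {0}; common: ∅.
  x = 3: f ≡ 0 at y ∈ {1}; g ≡ 0 at y ∈ {0}; common: ∅.
  x = 4: f ≡ 0 at y ∈ {0}; g ≡ 0 at y ∈ ∅; common: ∅.
Collecting: common zeros = {(0, 4)}, so the count is 1.
Comparison with the Bézout bound: 1 ≤ 2 = deg(f)·deg(g), as expected for curves with no common component (the affine F_5-count falls short of the bound because intersections may lie at infinity, over extension fields, or carry multiplicity).


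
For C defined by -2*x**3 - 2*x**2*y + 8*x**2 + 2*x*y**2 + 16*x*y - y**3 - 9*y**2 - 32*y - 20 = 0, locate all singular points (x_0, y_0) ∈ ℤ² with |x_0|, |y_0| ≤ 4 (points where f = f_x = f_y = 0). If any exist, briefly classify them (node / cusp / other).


Singular points: {(2, -2)}; classification: cusp.

Compute partial derivatives:
  f_x = -6*x**2 - 4*x*y + 16*x + 2*y**2 + 16*y.
  f_y = -2*x**2 + 4*x*y + 16*x - 3*y**2 - 18*y - 32.
Scan x_0 ∈ {−4, ..., 4}. For each x_0, f_y(x_0, y) is a polynomial in y; find its integer roots y ∈ {−4, ..., 4}, then test f_x and f at those candidates.
  x = -4: f_y(-4, y) = -3*y**2 - 34*y - 128; no integer root y with |y| ≤ 4.
  x = -3: f_y(-3, y) = -3*y**2 - 30*y - 98; no integer root y with |y| ≤ 4.
  x = -2: f_y(-2, y) = -3*y**2 - 26*y - 72; no integer root y with |y| ≤ 4.
  x = -1: f_y(-1, y) = -3*y**2 - 22*y - 50; no integer root y with |y| ≤ 4.
  x = 0: f_y(0, y) = -3*y**2 - 18*y - 32; no integer root y with |y| ≤ 4.
  x = 1: f_y(1, y) = -3*y**2 - 14*y - 18; no integer root y with |y| ≤ 4.
  x = 2: f_y(2, y) = -3*y**2 - 10*y - 8; vanishes at y ∈ {-2}. (2, -2): f_x = 0, f = 0 — SINGULAR.
  x = 3: f_y(3, y) = -3*y**2 - 6*y - 2; no integer root y with |y| ≤ 4.
  x = 4: f_y(4, y) = -3*y**2 - 2*y; vanishes at y ∈ {0}. (4, 0): f_x = -32 ≠ 0.
Only singular point on the grid: (2, -2).
Classify: substitute x = 2 + u, y = -2 + v and expand: f = -2*u**3 - 2*u**2*v + 2*u*v**2 - v**3 + v**2.
No constant or linear terms (consistent with a singular point). Quadratic part: v**2. Cubic part: -2*u**3 - 2*u**2*v + 2*u*v**2 - v**3.
The quadratic part v**2 is a perfect square, so there is a single (double) tangent line v = 0, i.e. y = -2. Restricting the cubic part to that line (v = 0) leaves -2*u**3 ≠ 0, so f is not divisible by v and the branch is v² ≈ 2*u**3 to lowest order — this is a cusp.
Classification: cusp.


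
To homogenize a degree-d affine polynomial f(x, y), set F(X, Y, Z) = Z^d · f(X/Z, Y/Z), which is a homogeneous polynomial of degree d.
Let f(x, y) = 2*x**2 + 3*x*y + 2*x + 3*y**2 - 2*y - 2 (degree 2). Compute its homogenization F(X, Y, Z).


F(X, Y, Z) = 2*X**2 + 3*X*Y + 2*X*Z + 3*Y**2 - 2*Y*Z - 2*Z**2

deg(f) = 2.
Substitute x = X/Z, y = Y/Z into f, then multiply by Z^2.
  monomial 2·x^2·y^0 ↦ 2·X^2·Y^0·Z^0.
  monomial 3·x^1·y^1 ↦ 3·X^1·Y^1·Z^0.
  monomial 2·x^1·y^0 ↦ 2·X^1·Y^0·Z^1.
  monomial 3·x^0·y^2 ↦ 3·X^0·Y^2·Z^0.
  monomial -2·x^0·y^1 ↦ -2·X^0·Y^1·Z^1.
  monomial -2·x^0·y^0 ↦ -2·X^0·Y^0·Z^2.
Collecting: F(X, Y, Z) = 2*X**2 + 3*X*Y + 2*X*Z + 3*Y**2 - 2*Y*Z - 2*Z**2.


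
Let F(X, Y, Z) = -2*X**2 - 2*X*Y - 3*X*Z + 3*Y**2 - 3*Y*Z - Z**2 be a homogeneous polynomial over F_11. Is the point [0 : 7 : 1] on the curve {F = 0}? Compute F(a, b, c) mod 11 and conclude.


F(0,7,1) ≡ 4 (mod 11); P is NOT on the curve.

Evaluate F(0, 7, 1) term-by-term (mod 11).
  -2*X**2 ↦ -2·0·1·1 = 0
  -2*X*Y ↦ -2·0·7·1 = 0
  -3*X*Z ↦ -3·0·1·1 = 0
  3*Y**2 ↦ 3·1·49·1 = 147
  -3*Y*Z ↦ -3·1·7·1 = -21
  -Z**2 ↦ -1·1·1·1 = -1
Sum: F(0, 7, 1) = (0) + (0) + (0) + (147) + (-21) + (-1) = 125.
Reducing mod 11: 125 ≡ 4 (mod 11).
Since F(a, b, c) ≡ 4 ≠ 0 (mod 11), P does NOT lie on the curve.


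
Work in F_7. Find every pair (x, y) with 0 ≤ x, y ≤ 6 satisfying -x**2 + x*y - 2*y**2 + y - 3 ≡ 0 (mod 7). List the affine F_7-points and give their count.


Affine F_7-points: {(1, 4), (2, 0), (2, 5), (3, 4), (3, 5), (5, 0), (5, 3)}; count = 7.

For each of the 49 pairs (x, y) ∈ F_7², evaluate f(x, y) mod 7. Record the zeros.
  x = 0: [0↦4, 1↦3, 2↦5, 3↦3, 4↦4, 5↦1, 6↦1]  zeros at y ∈ ∅
  x = 1: [0↦3, 1↦3, 2↦6, 3↦5, 4↦0, 5↦5, 6↦6]  zeros at y ∈ {4}
  x = 2: [0↦0, 1↦1, 2↦5, 3↦5, 4↦1, 5↦0, 6↦2]  zeros at y ∈ {0, 5}
  x = 3: [0↦2, 1↦4, 2↦2, 3↦3, 4↦0, 5↦0, 6↦3]  zeros at y ∈ {4, 5}
  x = 4: [0↦2, 1↦5, 2↦4, 3↦6, 4↦4, 5↦5, 6↦2]  zeros at y ∈ ∅
  x = 5: [0↦0, 1↦4, 2↦4, 3↦0, 4↦6, 5↦1, 6↦6]  zeros at y ∈ {0, 3}
  x = 6: [0↦3, 1↦1, 2↦2, 3↦6, 4↦6, 5↦2, 6↦1]  zeros at y ∈ ∅
Collecting zeros: affine points = {(1, 4), (2, 0), (2, 5), (3, 4), (3, 5), (5, 0), (5, 3)}.
Total count |C(F_7)_aff| = 7.


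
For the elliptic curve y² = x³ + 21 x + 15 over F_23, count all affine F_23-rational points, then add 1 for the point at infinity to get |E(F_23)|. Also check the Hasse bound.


Affine points = {(3, 6), (3, 17), (4, 5), (4, 18), (6, 9), (6, 14), (9, 6), (9, 17), (10, 11), (10, 12), (11, 6), (11, 17), (13, 1), (13, 22), (15, 5), (15, 18), (16, 10), (16, 13), (17, 8), (17, 15), (22, 4), (22, 19)}; affine count = 22; |E(F_23)| = 23.

Discriminant check: Δ ∝ 4a³ + 27b² = 4·21³ + 27·15² = 4·9261 + 27·225 ≡ 17 (mod 23). Nonzero ⇒ E is nonsingular.
For each x ∈ F_23, compute rhs = x³ + 21·x + 15 mod 23, then count y ∈ F_23 with y² ≡ rhs.
  x = 0: rhs = 15, matching y values: none (0 points).
  x = 1: rhs = 14, matching y values: none (0 points).
  x = 2: rhs = 19, matching y values: none (0 points).
  x = 3: rhs = 13, matching y values: 6, 17 (2 points).
  x = 4: rhs = 2, matching y values: 5, 18 (2 points).
  x = 5: rhs = 15, matching y values: none (0 points).
  x = 6: rhs = 12, matching y values: 9, 14 (2 points).
  x = 7: rhs = 22, matching y values: none (0 points).
  x = 8: rhs = 5, matching y values: none (0 points).
  x = 9: rhs = 13, matching y values: 6, 17 (2 points).
  x = 10: rhs = 6, matching y values: 11, 12 (2 points).
  x = 11: rhs = 13, matching y values: 6, 17 (2 points).
  x = 12: rhs = 17, matching y values: none (0 points).
  x = 13: rhs = 1, matching y values: 1, 22 (2 points).
  x = 14: rhs = 17, matching y values: none (0 points).
  x = 15: rhs = 2, matching y values: 5, 18 (2 points).
  x = 16: rhs = 8, matching y values: 10, 13 (2 points).
  x = 17: rhs = 18, matching y values: 8, 15 (2 points).
  x = 18: rhs = 15, matching y values: none (0 points).
  x = 19: rhs = 5, matching y values: none (0 points).
  x = 20: rhs = 17, matching y values: none (0 points).
  x = 21: rhs = 11, matching y values: none (0 points).
  x = 22: rhs = 16, matching y values: 4, 19 (2 points).
Total affine count: 22.
Full point count |E(F_23)| = 22 + 1 = 23.
Hasse bound: |23 − (23+1)| = |-1| = 1 ≤ 2√23 ≈ 9.5917 ✓.


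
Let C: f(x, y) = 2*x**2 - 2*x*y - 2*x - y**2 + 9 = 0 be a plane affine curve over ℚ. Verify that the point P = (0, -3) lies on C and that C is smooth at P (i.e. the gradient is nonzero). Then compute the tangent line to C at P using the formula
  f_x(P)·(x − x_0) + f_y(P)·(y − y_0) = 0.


Tangent line at P: 4*x + 6*y + 18 = 0.

Step 1: f(0, -3) = 0, so P lies on C.
Step 2: partial derivatives
  f_x(x, y) = 4*x - 2*y - 2, f_y(x, y) = -2*x - 2*y.
  f_x(P) = 4, f_y(P) = 6 (gradient nonzero, so P is smooth).
Step 3: tangent line at P: 4·(x − 0) + 6·(y − -3) = 0.
Expanding: 4*x + 6*y + 18 = 0.


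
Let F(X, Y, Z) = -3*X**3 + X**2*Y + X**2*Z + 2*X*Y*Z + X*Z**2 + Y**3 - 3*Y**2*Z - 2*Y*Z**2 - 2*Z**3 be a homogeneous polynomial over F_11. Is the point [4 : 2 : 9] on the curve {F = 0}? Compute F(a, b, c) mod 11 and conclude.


F(4,2,9) ≡ 0 (mod 11); P is on the curve.

Evaluate F(4, 2, 9) term-by-term (mod 11).
  -3*X**3 ↦ -3·64·1·1 = -192
  X**2*Y ↦ 1·16·2·1 = 32
  X**2*Z ↦ 1·16·1·9 = 144
  2*X*Y*Z ↦ 2·4·2·9 = 144
  X*Z**2 ↦ 1·4·1·81 = 324
  Y**3 ↦ 1·1·8·1 = 8
  -3*Y**2*Z ↦ -3·1·4·9 = -108
  -2*Y*Z**2 ↦ -2·1·2·81 = -324
  -2*Z**3 ↦ -2·1·1·729 = -1458
Sum: F(4, 2, 9) = (-192) + (32) + (144) + (144) + (324) + (8) + (-108) + (-324) + (-1458) = -1430.
Reducing mod 11: -1430 ≡ 0 (mod 11).
Since F(a, b, c) ≡ 0 (mod 11), P lies on the curve.


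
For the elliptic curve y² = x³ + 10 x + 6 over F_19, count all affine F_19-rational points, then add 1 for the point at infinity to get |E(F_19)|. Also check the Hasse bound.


Affine points = {(0, 5), (0, 14), (1, 6), (1, 13), (3, 5), (3, 14), (6, 4), (6, 15), (7, 1), (7, 18), (8, 3), (8, 16), (10, 2), (10, 17), (12, 7), (12, 12), (15, 4), (15, 15), (16, 5), (16, 14), (17, 4), (17, 15)}; affine count = 22; |E(F_19)| = 23.

Discriminant check: Δ ∝ 4a³ + 27b² = 4·10³ + 27·6² = 4·1000 + 27·36 ≡ 13 (mod 19). Nonzero ⇒ E is nonsingular.
For each x ∈ F_19, compute rhs = x³ + 10·x + 6 mod 19, then count y ∈ F_19 with y² ≡ rhs.
  x = 0: rhs = 6, matching y values: 5, 14 (2 points).
  x = 1: rhs = 17, matching y values: 6, 13 (2 points).
  x = 2: rhs = 15, matching y values: none (0 points).
  x = 3: rhs = 6, matching y values: 5, 14 (2 points).
  x = 4: rhs = 15, matching y values: none (0 points).
  x = 5: rhs = 10, matching y values: none (0 points).
  x = 6: rhs = 16, matching y values: 4, 15 (2 points).
  x = 7: rhs = 1, matching y values: 1, 18 (2 points).
  x = 8: rhs = 9, matching y values: 3, 16 (2 points).
  x = 9: rhs = 8, matching y values: none (0 points).
  x = 10: rhs = 4, matching y values: 2, 17 (2 points).
  x = 11: rhs = 3, matching y values: none (0 points).
  x = 12: rhs = 11, matching y values: 7, 12 (2 points).
  x = 13: rhs = 15, matching y values: none (0 points).
  x = 14: rhs = 2, matching y values: none (0 points).
  x = 15: rhs = 16, matching y values: 4, 15 (2 points).
  x = 16: rhs = 6, matching y values: 5, 14 (2 points).
  x = 17: rhs = 16, matching y values: 4, 15 (2 points).
  x = 18: rhs = 14, matching y values: none (0 points).
Total affine count: 22.
Full point count |E(F_19)| = 22 + 1 = 23.
Hasse bound: |23 − (19+1)| = |3| = 3 ≤ 2√19 ≈ 8.7178 ✓.


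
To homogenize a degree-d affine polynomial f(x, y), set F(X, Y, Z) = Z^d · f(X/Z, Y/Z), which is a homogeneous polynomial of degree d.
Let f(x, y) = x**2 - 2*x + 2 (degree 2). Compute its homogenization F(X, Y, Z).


F(X, Y, Z) = X**2 - 2*X*Z + 2*Z**2

deg(f) = 2.
Substitute x = X/Z, y = Y/Z into f, then multiply by Z^2.
  monomial 1·x^2·y^0 ↦ 1·X^2·Y^0·Z^0.
  monomial -2·x^1·y^0 ↦ -2·X^1·Y^0·Z^1.
  monomial 2·x^0·y^0 ↦ 2·X^0·Y^0·Z^2.
Collecting: F(X, Y, Z) = X**2 - 2*X*Z + 2*Z**2.


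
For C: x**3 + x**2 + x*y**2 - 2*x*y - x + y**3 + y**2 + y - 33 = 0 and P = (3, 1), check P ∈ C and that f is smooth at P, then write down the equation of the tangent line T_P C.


Tangent line at P: 31*x + 6*y - 99 = 0.

Step 1: f(3, 1) = 0, so P lies on C.
Step 2: partial derivatives
  f_x(x, y) = 3*x**2 + 2*x + y**2 - 2*y - 1, f_y(x, y) = 2*x*y - 2*x + 3*y**2 + 2*y + 1.
  f_x(P) = 31, f_y(P) = 6 (gradient nonzero, so P is smooth).
Step 3: tangent line at P: 31·(x − 3) + 6·(y − 1) = 0.
Expanding: 31*x + 6*y - 99 = 0.


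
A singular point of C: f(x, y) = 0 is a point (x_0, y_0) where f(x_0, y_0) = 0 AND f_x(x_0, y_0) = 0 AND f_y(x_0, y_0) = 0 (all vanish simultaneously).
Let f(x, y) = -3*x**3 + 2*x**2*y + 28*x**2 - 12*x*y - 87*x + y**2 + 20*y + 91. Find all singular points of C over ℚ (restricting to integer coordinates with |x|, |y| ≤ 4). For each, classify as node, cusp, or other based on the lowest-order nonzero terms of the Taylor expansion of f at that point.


Singular points: {(3, -1)}; classification: node.

Compute partial derivatives:
  f_x = -9*x**2 + 4*x*y + 56*x - 12*y - 87.
  f_y = 2*x**2 - 12*x + 2*y + 20.
Scan x_0 ∈ {−4, ..., 4}. For each x_0, f_y(x_0, y) is a polynomial in y; find its integer roots y ∈ {−4, ..., 4}, then test f_x and f at those candidates.
  x = -4: f_y(-4, y) = 2*y + 100; no integer root y with |y| ≤ 4.
  x = -3: f_y(-3, y) = 2*y + 74; no integer root y with |y| ≤ 4.
  x = -2: f_y(-2, y) = 2*y + 52; no integer root y with |y| ≤ 4.
  x = -1: f_y(-1, y) = 2*y + 34; no integer root y with |y| ≤ 4.
  x = 0: f_y(0, y) = 2*y + 20; no integer root y with |y| ≤ 4.
  x = 1: f_y(1, y) = 2*y + 10; no integer root y with |y| ≤ 4.
  x = 2: f_y(2, y) = 2*y + 4; vanishes at y ∈ {-2}. (2, -2): f_x = -3 ≠ 0.
  x = 3: f_y(3, y) = 2*y + 2; vanishes at y ∈ {-1}. (3, -1): f_x = 0, f = 0 — SINGULAR.
  x = 4: f_y(4, y) = 2*y + 4; vanishes at y ∈ {-2}. (4, -2): f_x = -15 ≠ 0.
Only singular point on the grid: (3, -1).
Classify: substitute x = 3 + u, y = -1 + v and expand: f = -3*u**3 + 2*u**2*v - u**2 + v**2.
No constant or linear terms (consistent with a singular point). Quadratic part: -u**2 + v**2. Cubic part: -3*u**3 + 2*u**2*v.
The quadratic part v**2 - u**2 = (v − u)(v + u) splits into two distinct linear factors, so there are two distinct tangent lines y − -1 = ±(x − 3) — this is a node (ordinary double point).
Classification: node.


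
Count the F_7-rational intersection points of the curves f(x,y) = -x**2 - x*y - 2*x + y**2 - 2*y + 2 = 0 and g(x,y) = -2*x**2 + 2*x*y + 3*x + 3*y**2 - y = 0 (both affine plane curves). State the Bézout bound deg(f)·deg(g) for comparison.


Common zeros: ∅; count = 0; Bézout bound = 4.

deg(f) = 2, deg(g) = 2, so Bézout bound = 4.
Scan x ∈ F_7. For each x, list the y ∈ F_7 with f(x, y) ≡ 0 and those with g(x, y) ≡ 0 (mod 7); the common zeros in that column are the intersection.
  x = 0: f ≡ 0 at y ∈ ∅; g ≡ 0 at y ∈ {0, 5}; common: ∅.
  x = 1: f ≡ 0 at y ∈ ∅; g ≡ 0 at y ∈ ∅; common: ∅.
  x = 2: f ≡ 0 at y ∈ ∅; g ≡ 0 at y ∈ ∅; common: ∅.
  x = 3: f ≡ 0 at y ∈ {6}; g ≡ 0 at y ∈ {5}; common: ∅.
  x = 4: f ≡ 0 at y ∈ ∅; g ≡ 0 at y ∈ {3, 4}; common: ∅.
  x = 5: f ≡ 0 at y ∈ ∅; g ≡ 0 at y ∈ {0, 4}; common: ∅.
  x = 6: f ≡ 0 at y ∈ ∅; g ≡ 0 at y ∈ ∅; common: ∅.
Collecting: common zeros = ∅, so the count is 0.
Comparison with the Bézout bound: 0 ≤ 4 = deg(f)·deg(g), as expected for curves with no common component (the affine F_7-count falls short of the bound because intersections may lie at infinity, over extension fields, or carry multiplicity).


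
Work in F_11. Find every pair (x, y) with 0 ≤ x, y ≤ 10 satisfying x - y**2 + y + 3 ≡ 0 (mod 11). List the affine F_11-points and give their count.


Affine F_11-points: {(3, 3), (3, 9), (5, 6), (6, 5), (6, 7), (8, 0), (8, 1), (9, 4), (9, 8), (10, 2), (10, 10)}; count = 11.

For each of the 121 pairs (x, y) ∈ F_11², evaluate f(x, y) mod 11. Record the zeros.
  x = 0: [0↦3, 1↦3, 2↦1, 3↦8, 4↦2, 5↦5, 6↦6, 7↦5, 8↦2, 9↦8, 10↦1]  zeros at y ∈ ∅
  x = 1: [0↦4, 1↦4, 2↦2, 3↦9, 4↦3, 5↦6, 6↦7, 7↦6, 8↦3, 9↦9, 10↦2]  zeros at y ∈ ∅
  x = 2: [0↦5, 1↦5, 2↦3, 3↦10, 4↦4, 5↦7, 6↦8, 7↦7, 8↦4, 9↦10, 10↦3]  zeros at y ∈ ∅
  x = 3: [0↦6, 1↦6, 2↦4, 3↦0, 4↦5, 5↦8, 6↦9, 7↦8, 8↦5, 9↦0, 10↦4]  zeros at y ∈ {3, 9}
  x = 4: [0↦7, 1↦7, 2↦5, 3↦1, 4↦6, 5↦9, 6↦10, 7↦9, 8↦6, 9↦1, 10↦5]  zeros at y ∈ ∅
  x = 5: [0↦8, 1↦8, 2↦6, 3↦2, 4↦7, 5↦10, 6↦0, 7↦10, 8↦7, 9↦2, 10↦6]  zeros at y ∈ {6}
  x = 6: [0↦9, 1↦9, 2↦7, 3↦3, 4↦8, 5↦0, 6↦1, 7↦0, 8↦8, 9↦3, 10↦7]  zeros at y ∈ {5, 7}
  x = 7: [0↦10, 1↦10, 2↦8, 3↦4, 4↦9, 5↦1, 6↦2, 7↦1, 8↦9, 9↦4, 10↦8]  zeros at y ∈ ∅
  x = 8: [0↦0, 1↦0, 2↦9, 3↦5, 4↦10, 5↦2, 6↦3, 7↦2, 8↦10, 9↦5, 10↦9]  zeros at y ∈ {0, 1}
  x = 9: [0↦1, 1↦1, 2↦10, 3↦6, 4↦0, 5↦3, 6↦4, 7↦3, 8↦0, 9↦6, 10↦10]  zeros at y ∈ {4, 8}
  x = 10: [0↦2, 1↦2, 2↦0, 3↦7, 4↦1, 5↦4, 6↦5, 7↦4, 8↦1, 9↦7, 10↦0]  zeros at y ∈ {2, 10}
Collecting zeros: affine points = {(3, 3), (3, 9), (5, 6), (6, 5), (6, 7), (8, 0), (8, 1), (9, 4), (9, 8), (10, 2), (10, 10)}.
Total count |C(F_11)_aff| = 11.


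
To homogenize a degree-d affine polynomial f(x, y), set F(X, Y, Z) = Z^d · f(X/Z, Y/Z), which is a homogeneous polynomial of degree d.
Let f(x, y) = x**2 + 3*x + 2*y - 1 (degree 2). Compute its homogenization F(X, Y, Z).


F(X, Y, Z) = X**2 + 3*X*Z + 2*Y*Z - Z**2

deg(f) = 2.
Substitute x = X/Z, y = Y/Z into f, then multiply by Z^2.
  monomial 1·x^2·y^0 ↦ 1·X^2·Y^0·Z^0.
  monomial 3·x^1·y^0 ↦ 3·X^1·Y^0·Z^1.
  monomial 2·x^0·y^1 ↦ 2·X^0·Y^1·Z^1.
  monomial -1·x^0·y^0 ↦ -1·X^0·Y^0·Z^2.
Collecting: F(X, Y, Z) = X**2 + 3*X*Z + 2*Y*Z - Z**2.


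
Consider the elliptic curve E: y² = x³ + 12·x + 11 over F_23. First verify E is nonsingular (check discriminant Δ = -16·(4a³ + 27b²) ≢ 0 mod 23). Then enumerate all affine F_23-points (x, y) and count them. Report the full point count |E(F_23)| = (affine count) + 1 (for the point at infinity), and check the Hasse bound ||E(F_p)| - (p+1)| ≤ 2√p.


Affine points = {(1, 1), (1, 22), (4, 10), (4, 13), (5, 9), (5, 14), (6, 0), (7, 1), (7, 22), (10, 2), (10, 21), (11, 5), (11, 18), (13, 8), (13, 15), (14, 5), (14, 18), (15, 1), (15, 22), (21, 5), (21, 18)}; affine count = 21; |E(F_23)| = 22.

Discriminant check: Δ ∝ 4a³ + 27b² = 4·12³ + 27·11² = 4·1728 + 27·121 ≡ 13 (mod 23). Nonzero ⇒ E is nonsingular.
For each x ∈ F_23, compute rhs = x³ + 12·x + 11 mod 23, then count y ∈ F_23 with y² ≡ rhs.
  x = 0: rhs = 11, matching y values: none (0 points).
  x = 1: rhs = 1, matching y values: 1, 22 (2 points).
  x = 2: rhs = 20, matching y values: none (0 points).
  x = 3: rhs = 5, matching y values: none (0 points).
  x = 4: rhs = 8, matching y values: 10, 13 (2 points).
  x = 5: rhs = 12, matching y values: 9, 14 (2 points).
  x = 6: rhs = 0, matching y values: 0 (1 points).
  x = 7: rhs = 1, matching y values: 1, 22 (2 points).
  x = 8: rhs = 21, matching y values: none (0 points).
  x = 9: rhs = 20, matching y values: none (0 points).
  x = 10: rhs = 4, matching y values: 2, 21 (2 points).
  x = 11: rhs = 2, matching y values: 5, 18 (2 points).
  x = 12: rhs = 20, matching y values: none (0 points).
  x = 13: rhs = 18, matching y values: 8, 15 (2 points).
  x = 14: rhs = 2, matching y values: 5, 18 (2 points).
  x = 15: rhs = 1, matching y values: 1, 22 (2 points).
  x = 16: rhs = 21, matching y values: none (0 points).
  x = 17: rhs = 22, matching y values: none (0 points).
  x = 18: rhs = 10, matching y values: none (0 points).
  x = 19: rhs = 14, matching y values: none (0 points).
  x = 20: rhs = 17, matching y values: none (0 points).
  x = 21: rhs = 2, matching y values: 5, 18 (2 points).
  x = 22: rhs = 21, matching y values: none (0 points).
Total affine count: 21.
Full point count |E(F_23)| = 21 + 1 = 22.
Hasse bound: |22 − (23+1)| = |-2| = 2 ≤ 2√23 ≈ 9.5917 ✓.


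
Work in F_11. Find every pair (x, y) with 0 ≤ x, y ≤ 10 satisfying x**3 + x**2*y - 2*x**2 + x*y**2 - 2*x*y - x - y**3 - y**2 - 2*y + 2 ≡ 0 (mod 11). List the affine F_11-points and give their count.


Affine F_11-points: {(1, 0), (2, 0), (2, 5), (2, 7), (3, 9), (4, 8), (5, 1), (8, 8), (10, 0)}; count = 9.

For each of the 121 pairs (x, y) ∈ F_11², evaluate f(x, y) mod 11. Record the zeros.
  x = 0: [0↦2, 1↦9, 2↦8, 3↦4, 4↦2, 5↦7, 6↦2, 7↦3, 8↦4, 9↦10, 10↦4]  zeros at y ∈ ∅
  x = 1: [0↦0, 1↦7, 2↦8, 3↦8, 4↦1, 5↦3, 6↦8, 7↦10, 8↦3, 9↦3, 10↦4]  zeros at y ∈ {0}
  x = 2: [0↦0, 1↦9, 2↦3, 3↦9, 4↦10, 5↦0, 6↦6, 7↦0, 8↦9, 9↦5, 10↦4]  zeros at y ∈ {0, 5, 7}
  x = 3: [0↦8, 1↦10, 2↦10, 3↦2, 4↦2, 5↦4, 6↦2, 7↦1, 8↦6, 9↦0, 10↦10]  zeros at y ∈ {9}
  x = 4: [0↦8, 1↦5, 2↦2, 3↦4, 4↦5, 5↦10, 6↦2, 7↦8, 8↦0, 9↦5, 10↦6]  zeros at y ∈ {8}
  x = 5: [0↦6, 1↦0, 2↦7, 3↦10, 4↦3, 5↦2, 6↦1, 7↦5, 8↦8, 9↦4, 10↦9]  zeros at y ∈ {1}
  x = 6: [0↦8, 1↦1, 2↦9, 3↦4, 4↦2, 5↦8, 6↦5, 7↦9, 8↦3, 9↦3, 10↦3]  zeros at y ∈ ∅
  x = 7: [0↦9, 1↦3, 2↦3, 3↦3, 4↦8, 5↦1, 6↦9, 7↦4, 8↦2, 9↦8, 10↦5]  zeros at y ∈ ∅
  x = 8: [0↦4, 1↦1, 2↦6, 3↦2, 4↦5, 5↦9, 6↦8, 7↦7, 8↦0, 9↦3, 10↦10]  zeros at y ∈ {8}
  x = 9: [0↦10, 1↦1, 2↦2, 3↦7, 4↦10, 5↦5, 6↦8, 7↦2, 8↦3, 9↦5, 10↦2]  zeros at y ∈ ∅
  x = 10: [0↦0, 1↦9, 2↦8, 3↦2, 4↦7, 5↦6, 6↦4, 7↦6, 8↦6, 9↦9, 10↦9]  zeros at y ∈ {0}
Collecting zeros: affine points = {(1, 0), (2, 0), (2, 5), (2, 7), (3, 9), (4, 8), (5, 1), (8, 8), (10, 0)}.
Total count |C(F_11)_aff| = 9.


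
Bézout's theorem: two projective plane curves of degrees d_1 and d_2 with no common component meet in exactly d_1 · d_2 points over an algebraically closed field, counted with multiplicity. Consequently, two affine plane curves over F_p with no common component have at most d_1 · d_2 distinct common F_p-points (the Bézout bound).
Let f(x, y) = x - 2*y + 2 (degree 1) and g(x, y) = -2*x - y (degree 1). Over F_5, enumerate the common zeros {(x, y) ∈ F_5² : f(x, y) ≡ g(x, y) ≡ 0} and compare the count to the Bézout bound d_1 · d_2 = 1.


Common zeros: ∅; count = 0; Bézout bound = 1.

deg(f) = 1, deg(g) = 1, so Bézout bound = 1.
Scan x ∈ F_5. For each x, list the y ∈ F_5 with f(x, y) ≡ 0 and those with g(x, y) ≡ 0 (mod 5); the common zeros in that column are the intersection.
  x = 0: f ≡ 0 at y ∈ {1}; g ≡ 0 at y ∈ {0}; common: ∅.
  x = 1: f ≡ 0 at y ∈ {4}; g ≡ 0 at y ∈ {3}; common: ∅.
  x = 2: f ≡ 0 at y ∈ {2}; g ≡ 0 at y ∈ {1}; common: ∅.
  x = 3: f ≡ 0 at y ∈ {0}; g ≡ 0 at y ∈ {4}; common: ∅.
  x = 4: f ≡ 0 at y ∈ {3}; g ≡ 0 at y ∈ {2}; common: ∅.
Collecting: common zeros = ∅, so the count is 0.
Comparison with the Bézout bound: 0 ≤ 1 = deg(f)·deg(g), as expected for curves with no common component (the affine F_5-count falls short of the bound because intersections may lie at infinity, over extension fields, or carry multiplicity).


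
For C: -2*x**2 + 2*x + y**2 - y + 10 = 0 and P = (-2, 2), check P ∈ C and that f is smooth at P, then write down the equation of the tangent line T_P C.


Tangent line at P: 10*x + 3*y + 14 = 0.

Step 1: f(-2, 2) = 0, so P lies on C.
Step 2: partial derivatives
  f_x(x, y) = 2 - 4*x, f_y(x, y) = 2*y - 1.
  f_x(P) = 10, f_y(P) = 3 (gradient nonzero, so P is smooth).
Step 3: tangent line at P: 10·(x − -2) + 3·(y − 2) = 0.
Expanding: 10*x + 3*y + 14 = 0.


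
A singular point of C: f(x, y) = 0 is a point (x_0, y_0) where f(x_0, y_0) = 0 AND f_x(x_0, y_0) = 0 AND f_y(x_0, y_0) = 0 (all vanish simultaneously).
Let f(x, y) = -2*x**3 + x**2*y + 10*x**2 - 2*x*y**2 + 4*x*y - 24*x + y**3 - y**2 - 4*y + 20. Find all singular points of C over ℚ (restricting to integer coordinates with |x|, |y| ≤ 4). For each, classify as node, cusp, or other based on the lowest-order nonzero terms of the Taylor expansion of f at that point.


Singular points: {(2, 2)}; classification: cusp.

Compute partial derivatives:
  f_x = -6*x**2 + 2*x*y + 20*x - 2*y**2 + 4*y - 24.
  f_y = x**2 - 4*x*y + 4*x + 3*y**2 - 2*y - 4.
Scan x_0 ∈ {−4, ..., 4}. For each x_0, f_y(x_0, y) is a polynomial in y; find its integer roots y ∈ {−4, ..., 4}, then test f_x and f at those candidates.
  x = -4: f_y(-4, y) = 3*y**2 + 14*y - 4; no integer root y with |y| ≤ 4.
  x = -3: f_y(-3, y) = 3*y**2 + 10*y - 7; no integer root y with |y| ≤ 4.
  x = -2: f_y(-2, y) = 3*y**2 + 6*y - 8; no integer root y with |y| ≤ 4.
  x = -1: f_y(-1, y) = 3*y**2 + 2*y - 7; no integer root y with |y| ≤ 4.
  x = 0: f_y(0, y) = 3*y**2 - 2*y - 4; no integer root y with |y| ≤ 4.
  x = 1: f_y(1, y) = 3*y**2 - 6*y + 1; no integer root y with |y| ≤ 4.
  x = 2: f_y(2, y) = 3*y**2 - 10*y + 8; vanishes at y ∈ {2}. (2, 2): f_x = 0, f = 0 — SINGULAR.
  x = 3: f_y(3, y) = 3*y**2 - 14*y + 17; no integer root y with |y| ≤ 4.
  x = 4: f_y(4, y) = 3*y**2 - 18*y + 28; no integer root y with |y| ≤ 4.
Only singular point on the grid: (2, 2).
Classify: substitute x = 2 + u, y = 2 + v and expand: f = -2*u**3 + u**2*v - 2*u*v**2 + v**3 + v**2.
No constant or linear terms (consistent with a singular point). Quadratic part: v**2. Cubic part: -2*u**3 + u**2*v - 2*u*v**2 + v**3.
The quadratic part v**2 is a perfect square, so there is a single (double) tangent line v = 0, i.e. y = 2. Restricting the cubic part to that line (v = 0) leaves -2*u**3 ≠ 0, so f is not divisible by v and the branch is v² ≈ 2*u**3 to lowest order — this is a cusp.
Classification: cusp.
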